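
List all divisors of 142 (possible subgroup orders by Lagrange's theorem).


Lagrange's theorem: |H| divides |G|
|G| = 142
Divisors of 142: 1, 2, 71, 142

Possible subgroup orders: {1, 2, 71, 142}


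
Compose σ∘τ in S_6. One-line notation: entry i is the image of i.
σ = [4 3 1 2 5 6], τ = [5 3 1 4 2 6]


σ∘τ: apply τ first, then σ
1 →τ 5 →σ 5
2 →τ 3 →σ 1
3 →τ 1 →σ 4
4 →τ 4 →σ 2
5 →τ 2 →σ 3
6 →τ 6 →σ 6

σ∘τ = [5 1 4 2 3 6]


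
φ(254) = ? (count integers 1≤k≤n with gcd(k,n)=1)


Factor n: 254 = 2 × 127
φ(n) = n · ∏(1 - 1/p) over distinct primes p | n
φ(254) = 254 · (1 - 1/2) · (1 - 1/127) = 126

φ(254) = 126


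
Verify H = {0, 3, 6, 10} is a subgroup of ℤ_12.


Subgroup test for H = {0, 3, 6, 10} in (ℤ_12, +):
(1) 0 ∈ H? Yes
(2) Closure: for all a,b ∈ H, (a+b) mod 12 ∈ H? No  [counterexample: 3 + 6 = 9 ∉ H]
(3) Inverses: for all a ∈ H, -a mod 12 ∈ H? No

No, H is not a subgroup of ℤ_12


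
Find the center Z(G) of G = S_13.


Z(G) = {g ∈ G | gx = xg for all x ∈ G}
S_n is non-abelian for n ≥ 3; Z(S_13) is trivial

Z(S_13) = {e}


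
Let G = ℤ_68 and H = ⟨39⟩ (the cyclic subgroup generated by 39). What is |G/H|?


|⟨39⟩| = n / gcd(39, 68) = 68 / 1 = 68
H is normal (ℤ_68 is abelian).
|G/H| = |G| / |H| = 68 / 68 = 1

|G/H| = 1


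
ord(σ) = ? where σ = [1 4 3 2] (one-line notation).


Cycle decomposition: (2 4)
Cycle lengths: 2
Order = lcm(2) = 2

ord(σ) = 2


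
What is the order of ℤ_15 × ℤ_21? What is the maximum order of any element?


|ℤ_15 × ℤ_21| = 15 × 21 = 315
Max element order = lcm(15,21) = 105
Cyclic? No (gcd=3)

|ℤ_15×ℤ_21| = 315, max element order = 105


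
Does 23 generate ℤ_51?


g generates ℤ_n iff gcd(g, n) = 1
gcd(23, 51) = 1
Since gcd = 1, 23 is a generator.

Yes, 23 generates ℤ_51


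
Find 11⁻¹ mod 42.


Use the extended Euclidean algorithm to write 1 = 11·s + 42·t; then s mod 42 is the inverse.
Euclidean algorithm:
  11 = 0·42 + 11
  42 = 3·11 + 9
  11 = 1·9 + 2
  9 = 4·2 + 1
  2 = 2·1 + 0
gcd(11,42) = 1
Back-substitution gives: 11·(-19) + 42·(5) = 1
So 11⁻¹ ≡ -19 ≡ 23 (mod 42)
Check: 11 × 23 = 253 ≡ 1 (mod 42) ✓

11⁻¹ ≡ 23 (mod 42)


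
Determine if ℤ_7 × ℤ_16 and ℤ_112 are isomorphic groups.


Comparing ℤ_7 × ℤ_16 and ℤ_112:
gcd(7,16) = 1, so ℤ_7 × ℤ_16 ≅ ℤ_112 (CRT)

Yes, ℤ_7 × ℤ_16 ≅ ℤ_112


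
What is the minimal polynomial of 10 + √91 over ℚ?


Let α = 10 + √91. Then α - 10 = √91, so (α - 10)² = 91, giving α² - 20α + 9 = 0. Degree 2 and α ∉ ℚ, so this is the minimal polynomial.

Minimal polynomial: x² - 20x + 9


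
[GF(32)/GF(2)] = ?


GF(32) = GF(2^5), so the extension degree is 5

[GF(32)/GF(2)] = 5


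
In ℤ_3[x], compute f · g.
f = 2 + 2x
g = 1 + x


Expand and collect like terms; reduce coefficients mod 3:
x^0: 2·1 = 2 ≡ 2 (mod 3)
x^1: 2·1 + 2·1 = 4 ≡ 1 (mod 3)
x^2: 2·1 = 2 ≡ 2 (mod 3)
Result: 2 + x + 2x^2

f · g = 2 + x + 2x^2


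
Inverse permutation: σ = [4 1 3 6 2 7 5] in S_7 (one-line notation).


To find σ⁻¹, swap domain and range:
σ(1) = 4 → σ⁻¹(4) = 1
σ(2) = 1 → σ⁻¹(1) = 2
σ(3) = 3 → σ⁻¹(3) = 3
σ(4) = 6 → σ⁻¹(6) = 4
σ(5) = 2 → σ⁻¹(2) = 5
σ(6) = 7 → σ⁻¹(7) = 6
σ(7) = 5 → σ⁻¹(5) = 7

σ⁻¹ = [2 5 3 1 7 4 6]


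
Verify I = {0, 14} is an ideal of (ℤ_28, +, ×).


Check ideal conditions for I = {0, 14} in ℤ_28:
(1) I is an additive subgroup? Yes
(2) For r ∈ ℤ_28 and a ∈ I: r·a ∈ I? Yes

Yes, I is an ideal of ℤ_28


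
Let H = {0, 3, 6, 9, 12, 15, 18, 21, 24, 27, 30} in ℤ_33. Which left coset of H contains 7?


7 + H = {7 + h (mod 33) : h ∈ H}
7+0=7, 7+3=10, 7+6=13, 7+9=16, 7+12=19, 7+15=22, 7+18=25, 7+21=28, 7+24=31, 7+27=1, 7+30=4
7 + H = {1, 4, 7, 10, 13, 16, 19, 22, 25, 28, 31} = 1 + H

7 + H = {1, 4, 7, 10, 13, 16, 19, 22, 25, 28, 31}


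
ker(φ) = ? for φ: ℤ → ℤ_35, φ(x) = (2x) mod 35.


Kernel = preimage of identity
ker(φ) = {x ∈ ℤ : 2x ≡ 0 (mod 35)}. gcd(2,35) = 1, so 2x ≡ 0 (mod 35) ⟺ x ≡ 0 (mod 35/1 = 35). Hence ker(φ) = 35ℤ

ker(φ) = 35ℤ


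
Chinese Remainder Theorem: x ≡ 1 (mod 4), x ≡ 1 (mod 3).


m₁ = 4, m₂ = 3, gcd = 1, so CRT applies. M = m₁·m₂ = 12
Let M₁ = M/m₁ = 3, M₂ = M/m₂ = 4
Find y₁ ≡ M₁⁻¹ (mod m₁): 3⁻¹ ≡ 3 (mod 4)
Find y₂ ≡ M₂⁻¹ (mod m₂): 4⁻¹ ≡ 1 (mod 3)
x = a₁·M₁·y₁ + a₂·M₂·y₂ = 1·3·3 + 1·4·1 = 13
Reduce mod 12: x ≡ 1
Check: 1 mod 4 = 1 ✓, 1 mod 3 = 1 ✓

x ≡ 1 (mod 12)


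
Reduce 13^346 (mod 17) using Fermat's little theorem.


Fermat's little theorem: if p is prime and gcd(a,p)=1, then a^(p-1) ≡ 1 (mod p)
p = 17 is prime, gcd(13,17) = 1
Reduce exponent: 346 mod 16 = 10
So 13^346 ≡ 13^10 (mod 17)
13^10 mod 17 = 16

13^346 ≡ 16 (mod 17)


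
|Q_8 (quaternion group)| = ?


Q_8 = {±1, ±i, ±j, ±k}
|Q_8| = 8

|Q_8 (quaternion group)| = 8


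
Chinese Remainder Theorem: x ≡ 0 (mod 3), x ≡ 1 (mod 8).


m₁ = 3, m₂ = 8, gcd = 1, so CRT applies. M = m₁·m₂ = 24
Let M₁ = M/m₁ = 8, M₂ = M/m₂ = 3
Find y₁ ≡ M₁⁻¹ (mod m₁): 8⁻¹ ≡ 2 (mod 3)
Find y₂ ≡ M₂⁻¹ (mod m₂): 3⁻¹ ≡ 3 (mod 8)
x = a₁·M₁·y₁ + a₂·M₂·y₂ = 0·8·2 + 1·3·3 = 9
Reduce mod 24: x ≡ 9
Check: 9 mod 3 = 0 ✓, 9 mod 8 = 1 ✓

x ≡ 9 (mod 24)


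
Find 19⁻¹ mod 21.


Use the extended Euclidean algorithm to write 1 = 19·s + 21·t; then s mod 21 is the inverse.
Euclidean algorithm:
  19 = 0·21 + 19
  21 = 1·19 + 2
  19 = 9·2 + 1
  2 = 2·1 + 0
gcd(19,21) = 1
Back-substitution gives: 19·(10) + 21·(-9) = 1
So 19⁻¹ ≡ 10 ≡ 10 (mod 21)
Check: 19 × 10 = 190 ≡ 1 (mod 21) ✓

19⁻¹ ≡ 10 (mod 21)


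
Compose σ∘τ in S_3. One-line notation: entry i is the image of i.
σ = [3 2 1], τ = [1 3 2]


σ∘τ: apply τ first, then σ
1 →τ 1 →σ 3
2 →τ 3 →σ 1
3 →τ 2 →σ 2

σ∘τ = [3 1 2]


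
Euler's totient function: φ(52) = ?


Factor n: 52 = 2^2 × 13
φ(n) = n · ∏(1 - 1/p) over distinct primes p | n
φ(52) = 52 · (1 - 1/2) · (1 - 1/13) = 24

φ(52) = 24


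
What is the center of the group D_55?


Z(G) = {g ∈ G | gx = xg for all x ∈ G}
For odd n, Z(D_n) = {e}: no nontrivial rotation commutes with all reflections

Z(D_55) = {e}


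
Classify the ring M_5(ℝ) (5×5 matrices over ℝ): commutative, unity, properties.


Matrix multiplication is non-commutative for n ≥ 2; the identity matrix I is the unity; singular matrices give zero divisors, so not an integral domain
Commutative: No
Integral domain: No
Has unity: Yes

M_5(ℝ) (5×5 matrices over ℝ): Commutative=No, Unity=Yes


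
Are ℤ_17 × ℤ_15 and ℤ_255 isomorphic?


Comparing ℤ_17 × ℤ_15 and ℤ_255:
gcd(17,15) = 1, so ℤ_17 × ℤ_15 ≅ ℤ_255 (CRT)

Yes, ℤ_17 × ℤ_15 ≅ ℤ_255


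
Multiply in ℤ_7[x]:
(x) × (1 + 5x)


Expand and collect like terms; reduce coefficients mod 7:
x^0: 0·1 = 0 ≡ 0 (mod 7)
x^1: 0·5 + 1·1 = 1 ≡ 1 (mod 7)
x^2: 1·5 = 5 ≡ 5 (mod 7)
Result: x + 5x^2

f · g = x + 5x^2


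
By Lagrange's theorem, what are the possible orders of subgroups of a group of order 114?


Lagrange's theorem: |H| divides |G|
|G| = 114
Divisors of 114: 1, 2, 3, 6, 19, 38, 57, 114

Possible subgroup orders: {1, 2, 3, 6, 19, 38, 57, 114}


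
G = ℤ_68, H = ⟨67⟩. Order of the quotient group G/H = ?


|⟨67⟩| = n / gcd(67, 68) = 68 / 1 = 68
H is normal (ℤ_68 is abelian).
|G/H| = |G| / |H| = 68 / 68 = 1

|G/H| = 1


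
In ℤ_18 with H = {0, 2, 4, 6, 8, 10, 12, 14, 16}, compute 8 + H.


8 + H = {8 + h (mod 18) : h ∈ H}
8+0=8, 8+2=10, 8+4=12, 8+6=14, 8+8=16, 8+10=0, 8+12=2, 8+14=4, 8+16=6
8 + H = {0, 2, 4, 6, 8, 10, 12, 14, 16} = 0 + H

8 + H = {0, 2, 4, 6, 8, 10, 12, 14, 16}


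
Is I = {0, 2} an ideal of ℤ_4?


Check ideal conditions for I = {0, 2} in ℤ_4:
(1) I is an additive subgroup? Yes
(2) For r ∈ ℤ_4 and a ∈ I: r·a ∈ I? Yes

Yes, I is an ideal of ℤ_4


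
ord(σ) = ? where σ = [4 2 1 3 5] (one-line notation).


Cycle decomposition: (1 4 3)
Cycle lengths: 3
Order = lcm(3) = 3

ord(σ) = 3


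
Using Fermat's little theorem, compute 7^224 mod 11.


Fermat's little theorem: if p is prime and gcd(a,p)=1, then a^(p-1) ≡ 1 (mod p)
p = 11 is prime, gcd(7,11) = 1
Reduce exponent: 224 mod 10 = 4
So 7^224 ≡ 7^4 (mod 11)
7^4 mod 11 = 3

7^224 ≡ 3 (mod 11)


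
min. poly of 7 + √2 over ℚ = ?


Let α = 7 + √2. Then α - 7 = √2, so (α - 7)² = 2, giving α² - 14α + 47 = 0. Degree 2 and α ∉ ℚ, so this is the minimal polynomial.

Minimal polynomial: x² - 14x + 47


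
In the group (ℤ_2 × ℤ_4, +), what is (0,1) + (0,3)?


Operation: componentwise addition mod (2, 4)
(0,1) + (0,3) = ((a₁+b₁) mod 2, (a₂+b₂) mod 4) with a = (0,1), b = (0,3)

(0,1) + (0,3) = (0,0)


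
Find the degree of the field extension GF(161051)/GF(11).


GF(161051) = GF(11^5), so the extension degree is 5

[GF(161051)/GF(11)] = 5


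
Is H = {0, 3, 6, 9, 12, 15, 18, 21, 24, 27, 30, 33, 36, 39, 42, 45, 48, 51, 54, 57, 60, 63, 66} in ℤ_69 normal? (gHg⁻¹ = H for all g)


H = {0, 3, 6, 9, 12, 15, 18, 21, 24, 27, 30, 33, 36, 39, 42, 45, 48, 51, 54, 57, 60, 63, 66} in ℤ_69
ℤ_69 is abelian; every subgroup of an abelian group is normal

Yes, normal subgroup


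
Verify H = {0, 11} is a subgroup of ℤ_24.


Subgroup test for H = {0, 11} in (ℤ_24, +):
(1) 0 ∈ H? Yes
(2) Closure: for all a,b ∈ H, (a+b) mod 24 ∈ H? No  [counterexample: 11 + 11 = 22 ∉ H]
(3) Inverses: for all a ∈ H, -a mod 24 ∈ H? No

No, H is not a subgroup of ℤ_24


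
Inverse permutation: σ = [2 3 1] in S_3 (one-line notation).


To find σ⁻¹, swap domain and range:
σ(1) = 2 → σ⁻¹(2) = 1
σ(2) = 3 → σ⁻¹(3) = 2
σ(3) = 1 → σ⁻¹(1) = 3

σ⁻¹ = [3 1 2]


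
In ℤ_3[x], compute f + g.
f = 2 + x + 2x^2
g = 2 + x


Add coefficients mod 3:
x^0: 2 + 2 = 1 (mod 3)
x^1: 1 + 1 = 2 (mod 3)
x^2: 2 + 0 = 2 (mod 3)
Result: 1 + 2x + 2x^2

f + g = 1 + 2x + 2x^2


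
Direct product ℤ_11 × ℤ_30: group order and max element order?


|ℤ_11 × ℤ_30| = 11 × 30 = 330
Max element order = lcm(11,30) = 330
Cyclic? Yes (gcd=1)

|ℤ_11×ℤ_30| = 330, max element order = 330


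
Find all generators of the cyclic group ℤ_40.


g generates ℤ_n iff gcd(g,n) = 1
Prime factors of 40: 2, 5
Generators are g ∈ {1,...,39} not divisible by any of these primes.
Generators: {1, 3, 7, 9, 11, 13, 17, 19, 21, 23, 27, 29, 31, 33, 37, 39}
Number of generators = φ(40) = 16

Generators of ℤ_40 = {1, 3, 7, 9, 11, 13, 17, 19, 21, 23, 27, 29, 31, 33, 37, 39}


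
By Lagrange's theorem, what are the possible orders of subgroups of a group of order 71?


Lagrange's theorem: |H| divides |G|
|G| = 71
Divisors of 71: 1, 71

Possible subgroup orders: {1, 71}


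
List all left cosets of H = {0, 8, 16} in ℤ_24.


H = {0, 8, 16}, |H| = 3
Number of cosets = |G|/|H| = 24/3 = 8
0 + H = {0, 8, 16}
1 + H = {1, 9, 17}
2 + H = {2, 10, 18}
3 + H = {3, 11, 19}
4 + H = {4, 12, 20}
5 + H = {5, 13, 21}
6 + H = {6, 14, 22}
7 + H = {7, 15, 23}

Cosets: 0+H={0,8,16}; 1+H={1,9,17}; 2+H={2,10,18}; 3+H={3,11,19}; 4+H={4,12,20}; 5+H={5,13,21}; 6+H={6,14,22}; 7+H={7,15,23}


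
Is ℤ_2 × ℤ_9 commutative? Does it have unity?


Direct product ring; commutative with unity (1,1); but (1,0)·(0,1) = (0,0) gives zero divisors, so not an integral domain
Commutative: Yes
Integral domain: No
Has unity: Yes

ℤ_2 × ℤ_9: Commutative=Yes, Unity=Yes


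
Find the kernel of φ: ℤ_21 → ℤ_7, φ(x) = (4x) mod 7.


Kernel = preimage of identity
ker(φ) = {x ∈ ℤ_21 : 4x ≡ 0 (mod 7)}. Since 7 | 21, φ is well-defined. The kernel is the cyclic subgroup ⟨7⟩ of ℤ_21 (order 3), i.e. {0, 7, 14}

ker(φ) = {0, 7, 14}


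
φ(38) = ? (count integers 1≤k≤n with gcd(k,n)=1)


Factor n: 38 = 2 × 19
φ(n) = n · ∏(1 - 1/p) over distinct primes p | n
φ(38) = 38 · (1 - 1/2) · (1 - 1/19) = 18

φ(38) = 18


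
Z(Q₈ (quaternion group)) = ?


Z(G) = {g ∈ G | gx = xg for all x ∈ G}
In Q₈ = {±1, ±i, ±j, ±k}, only ±1 commute with every element

Z(Q₈ (quaternion group)) = {1, -1}


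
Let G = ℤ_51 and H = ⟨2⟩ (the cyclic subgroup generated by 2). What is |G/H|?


|⟨2⟩| = n / gcd(2, 51) = 51 / 1 = 51
H is normal (ℤ_51 is abelian).
|G/H| = |G| / |H| = 51 / 51 = 1

|G/H| = 1


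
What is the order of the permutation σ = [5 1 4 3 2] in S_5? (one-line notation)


Cycle decomposition: (1 5 2) (3 4)
Cycle lengths: 3, 2
Order = lcm(3, 2) = 6

ord(σ) = 6


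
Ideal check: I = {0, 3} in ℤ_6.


Check ideal conditions for I = {0, 3} in ℤ_6:
(1) I is an additive subgroup? Yes
(2) For r ∈ ℤ_6 and a ∈ I: r·a ∈ I? Yes

Yes, I is an ideal of ℤ_6


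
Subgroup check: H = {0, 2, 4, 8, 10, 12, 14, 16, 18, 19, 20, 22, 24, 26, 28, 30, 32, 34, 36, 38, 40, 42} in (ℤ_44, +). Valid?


Subgroup test for H = {0, 2, 4, 8, 10, 12, 14, 16, 18, 19, 20, 22, 24, 26, 28, 30, 32, 34, 36, 38, 40, 42} in (ℤ_44, +):
(1) 0 ∈ H? Yes
(2) Closure: for all a,b ∈ H, (a+b) mod 44 ∈ H? No  [counterexample: 2 + 4 = 6 ∉ H]
(3) Inverses: for all a ∈ H, -a mod 44 ∈ H? No

No, H is not a subgroup of ℤ_44


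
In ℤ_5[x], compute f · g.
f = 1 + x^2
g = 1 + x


Expand and collect like terms; reduce coefficients mod 5:
x^0: 1·1 = 1 ≡ 1 (mod 5)
x^1: 1·1 + 0·1 = 1 ≡ 1 (mod 5)
x^2: 0·1 + 1·1 = 1 ≡ 1 (mod 5)
x^3: 1·1 = 1 ≡ 1 (mod 5)
Result: 1 + x + x^2 + x^3

f · g = 1 + x + x^2 + x^3


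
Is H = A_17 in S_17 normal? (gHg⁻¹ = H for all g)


H = A_17 in S_17
A_17 has index 2 in S_17, and every subgroup of index 2 is normal

Yes, normal subgroup


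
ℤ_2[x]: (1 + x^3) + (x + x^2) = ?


Add coefficients mod 2:
x^0: 1 + 0 = 1 (mod 2)
x^1: 0 + 1 = 1 (mod 2)
x^2: 0 + 1 = 1 (mod 2)
x^3: 1 + 0 = 1 (mod 2)
Result: 1 + x + x^2 + x^3

f + g = 1 + x + x^2 + x^3


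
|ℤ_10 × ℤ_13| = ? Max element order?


|ℤ_10 × ℤ_13| = 10 × 13 = 130
Max element order = lcm(10,13) = 130
Cyclic? Yes (gcd=1)

|ℤ_10×ℤ_13| = 130, max element order = 130


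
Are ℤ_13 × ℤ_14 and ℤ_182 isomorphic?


Comparing ℤ_13 × ℤ_14 and ℤ_182:
gcd(13,14) = 1, so ℤ_13 × ℤ_14 ≅ ℤ_182 (CRT)

Yes, ℤ_13 × ℤ_14 ≅ ℤ_182


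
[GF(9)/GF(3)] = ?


GF(9) = GF(3^2), so the extension degree is 2

[GF(9)/GF(3)] = 2


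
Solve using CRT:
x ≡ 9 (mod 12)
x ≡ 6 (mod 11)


m₁ = 12, m₂ = 11, gcd = 1, so CRT applies. M = m₁·m₂ = 132
Let M₁ = M/m₁ = 11, M₂ = M/m₂ = 12
Find y₁ ≡ M₁⁻¹ (mod m₁): 11⁻¹ ≡ 11 (mod 12)
Find y₂ ≡ M₂⁻¹ (mod m₂): 12⁻¹ ≡ 1 (mod 11)
x = a₁·M₁·y₁ + a₂·M₂·y₂ = 9·11·11 + 6·12·1 = 1161
Reduce mod 132: x ≡ 105
Check: 105 mod 12 = 9 ✓, 105 mod 11 = 6 ✓

x ≡ 105 (mod 132)


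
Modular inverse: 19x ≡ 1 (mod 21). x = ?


Use the extended Euclidean algorithm to write 1 = 19·s + 21·t; then s mod 21 is the inverse.
Euclidean algorithm:
  19 = 0·21 + 19
  21 = 1·19 + 2
  19 = 9·2 + 1
  2 = 2·1 + 0
gcd(19,21) = 1
Back-substitution gives: 19·(10) + 21·(-9) = 1
So 19⁻¹ ≡ 10 ≡ 10 (mod 21)
Check: 19 × 10 = 190 ≡ 1 (mod 21) ✓

19⁻¹ ≡ 10 (mod 21)


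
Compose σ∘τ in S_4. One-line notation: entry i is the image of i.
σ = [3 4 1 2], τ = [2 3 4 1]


σ∘τ: apply τ first, then σ
1 →τ 2 →σ 4
2 →τ 3 →σ 1
3 →τ 4 →σ 2
4 →τ 1 →σ 3

σ∘τ = [4 1 2 3]


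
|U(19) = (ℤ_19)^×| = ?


U(n) is the group of units mod n; |U(n)| = φ(n)
|U(19)| = φ(19) = 18

|U(19) = (ℤ_19)^×| = 18


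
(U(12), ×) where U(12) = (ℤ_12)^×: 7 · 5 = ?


Operation: multiplication mod 12
7 · 5 = (a × b) mod 12 with a = 7, b = 5

7 · 5 = 11


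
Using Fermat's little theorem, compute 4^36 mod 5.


Fermat's little theorem: if p is prime and gcd(a,p)=1, then a^(p-1) ≡ 1 (mod p)
p = 5 is prime, gcd(4,5) = 1
Reduce exponent: 36 mod 4 = 0
So 4^36 ≡ 4^0 (mod 5)
4^0 = 1

4^36 ≡ 1 (mod 5)


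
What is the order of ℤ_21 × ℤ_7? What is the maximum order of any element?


|ℤ_21 × ℤ_7| = 21 × 7 = 147
Max element order = lcm(21,7) = 21
Cyclic? No (gcd=7)

|ℤ_21×ℤ_7| = 147, max element order = 21


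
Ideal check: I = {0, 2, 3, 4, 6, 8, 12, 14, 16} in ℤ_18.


Check ideal conditions for I = {0, 2, 3, 4, 6, 8, 12, 14, 16} in ℤ_18:
(1) I is an additive subgroup? No
(2) For r ∈ ℤ_18 and a ∈ I: r·a ∈ I? No  [counterexample: r=2, a=14, r·a mod 18 = 10 ∉ I]

No, I is not an ideal of ℤ_18


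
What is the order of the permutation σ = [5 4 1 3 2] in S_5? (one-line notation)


Cycle decomposition: (1 5 2 4 3)
Cycle lengths: 5
Order = lcm(5) = 5

ord(σ) = 5


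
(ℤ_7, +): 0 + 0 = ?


Operation: addition mod 7
0 + 0 = (a + b) mod 7 with a = 0, b = 0

0 + 0 = 0


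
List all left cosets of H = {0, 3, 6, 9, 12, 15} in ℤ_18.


H = {0, 3, 6, 9, 12, 15}, |H| = 6
Number of cosets = |G|/|H| = 18/6 = 3
0 + H = {0, 3, 6, 9, 12, 15}
1 + H = {1, 4, 7, 10, 13, 16}
2 + H = {2, 5, 8, 11, 14, 17}

Cosets: 0+H={0,3,6,9,12,15}; 1+H={1,4,7,10,13,16}; 2+H={2,5,8,11,14,17}


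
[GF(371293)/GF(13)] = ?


GF(371293) = GF(13^5), so the extension degree is 5

[GF(371293)/GF(13)] = 5


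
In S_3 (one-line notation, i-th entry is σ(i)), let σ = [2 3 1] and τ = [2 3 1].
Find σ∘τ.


σ∘τ: apply τ first, then σ
1 →τ 2 →σ 3
2 →τ 3 →σ 1
3 →τ 1 →σ 2

σ∘τ = [3 1 2]


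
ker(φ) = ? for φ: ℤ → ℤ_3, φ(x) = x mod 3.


Kernel = preimage of identity
ker(φ) = {x ∈ ℤ : x ≡ 0 (mod 3)} = 3ℤ = {0, ±3, ±6, ...}

ker(φ) = 3ℤ


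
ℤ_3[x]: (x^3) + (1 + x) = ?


Add coefficients mod 3:
x^0: 0 + 1 = 1 (mod 3)
x^1: 0 + 1 = 1 (mod 3)
x^2: 0 + 0 = 0 (mod 3)
x^3: 1 + 0 = 1 (mod 3)
Result: 1 + x + x^3

f + g = 1 + x + x^3


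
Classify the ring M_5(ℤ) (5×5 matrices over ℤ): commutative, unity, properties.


Matrix multiplication is non-commutative for n ≥ 2; the identity matrix I is the unity; singular matrices give zero divisors, so not an integral domain
Commutative: No
Integral domain: No
Has unity: Yes

M_5(ℤ) (5×5 matrices over ℤ): Commutative=No, Unity=Yes


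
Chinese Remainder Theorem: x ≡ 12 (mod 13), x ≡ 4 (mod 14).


m₁ = 13, m₂ = 14, gcd = 1, so CRT applies. M = m₁·m₂ = 182
Let M₁ = M/m₁ = 14, M₂ = M/m₂ = 13
Find y₁ ≡ M₁⁻¹ (mod m₁): 14⁻¹ ≡ 1 (mod 13)
Find y₂ ≡ M₂⁻¹ (mod m₂): 13⁻¹ ≡ 13 (mod 14)
x = a₁·M₁·y₁ + a₂·M₂·y₂ = 12·14·1 + 4·13·13 = 844
Reduce mod 182: x ≡ 116
Check: 116 mod 13 = 12 ✓, 116 mod 14 = 4 ✓

x ≡ 116 (mod 182)


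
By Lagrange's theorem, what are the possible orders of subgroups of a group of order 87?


Lagrange's theorem: |H| divides |G|
|G| = 87
Divisors of 87: 1, 3, 29, 87

Possible subgroup orders: {1, 3, 29, 87}


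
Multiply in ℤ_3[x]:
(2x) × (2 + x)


Expand and collect like terms; reduce coefficients mod 3:
x^0: 0·2 = 0 ≡ 0 (mod 3)
x^1: 0·1 + 2·2 = 4 ≡ 1 (mod 3)
x^2: 2·1 = 2 ≡ 2 (mod 3)
Result: x + 2x^2

f · g = x + 2x^2


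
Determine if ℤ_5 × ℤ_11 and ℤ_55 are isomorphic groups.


Comparing ℤ_5 × ℤ_11 and ℤ_55:
gcd(5,11) = 1, so ℤ_5 × ℤ_11 ≅ ℤ_55 (CRT)

Yes, ℤ_5 × ℤ_11 ≅ ℤ_55


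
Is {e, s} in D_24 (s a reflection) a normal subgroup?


H = {e, s} in D_24 (s a reflection)
r·s·r⁻¹ = sr⁻² ≠ s for n ≥ 3, so {e, s} is not closed under conjugation

No, not a normal subgroup


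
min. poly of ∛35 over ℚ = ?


∛35 satisfies x³ - 35 = 0, irreducible over ℚ (no rational root; 35 is not a perfect cube)

Minimal polynomial: x³ - 35


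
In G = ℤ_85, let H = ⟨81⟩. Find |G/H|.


|⟨81⟩| = n / gcd(81, 85) = 85 / 1 = 85
H is normal (ℤ_85 is abelian).
|G/H| = |G| / |H| = 85 / 85 = 1

|G/H| = 1


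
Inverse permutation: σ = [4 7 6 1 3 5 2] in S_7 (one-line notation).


To find σ⁻¹, swap domain and range:
σ(1) = 4 → σ⁻¹(4) = 1
σ(2) = 7 → σ⁻¹(7) = 2
σ(3) = 6 → σ⁻¹(6) = 3
σ(4) = 1 → σ⁻¹(1) = 4
σ(5) = 3 → σ⁻¹(3) = 5
σ(6) = 5 → σ⁻¹(5) = 6
σ(7) = 2 → σ⁻¹(2) = 7

σ⁻¹ = [4 7 5 1 6 3 2]


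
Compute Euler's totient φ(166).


Factor n: 166 = 2 × 83
φ(n) = n · ∏(1 - 1/p) over distinct primes p | n
φ(166) = 166 · (1 - 1/2) · (1 - 1/83) = 82

φ(166) = 82


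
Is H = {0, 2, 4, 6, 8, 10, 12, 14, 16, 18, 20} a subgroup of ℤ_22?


Subgroup test for H = {0, 2, 4, 6, 8, 10, 12, 14, 16, 18, 20} in (ℤ_22, +):
(1) 0 ∈ H? Yes
(2) Closure: for all a,b ∈ H, (a+b) mod 22 ∈ H? Yes
(3) Inverses: for all a ∈ H, -a mod 22 ∈ H? Yes

Yes, H is a subgroup of ℤ_22


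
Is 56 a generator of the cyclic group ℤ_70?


g generates ℤ_n iff gcd(g, n) = 1
gcd(56, 70) = 14
Since gcd = 14 ≠ 1, ⟨56⟩ has order 5 < 70, so 56 is not a generator.

No, 56 does not generate ℤ_70


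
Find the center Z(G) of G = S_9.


Z(G) = {g ∈ G | gx = xg for all x ∈ G}
S_n is non-abelian for n ≥ 3; Z(S_9) is trivial

Z(S_9) = {e}


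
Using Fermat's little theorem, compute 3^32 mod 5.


Fermat's little theorem: if p is prime and gcd(a,p)=1, then a^(p-1) ≡ 1 (mod p)
p = 5 is prime, gcd(3,5) = 1
Reduce exponent: 32 mod 4 = 0
So 3^32 ≡ 3^0 (mod 5)
3^0 = 1

3^32 ≡ 1 (mod 5)


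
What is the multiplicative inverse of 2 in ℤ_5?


Use the extended Euclidean algorithm to write 1 = 2·s + 5·t; then s mod 5 is the inverse.
Euclidean algorithm:
  2 = 0·5 + 2
  5 = 2·2 + 1
  2 = 2·1 + 0
gcd(2,5) = 1
Back-substitution gives: 2·(-2) + 5·(1) = 1
So 2⁻¹ ≡ -2 ≡ 3 (mod 5)
Check: 2 × 3 = 6 ≡ 1 (mod 5) ✓

2⁻¹ ≡ 3 (mod 5)


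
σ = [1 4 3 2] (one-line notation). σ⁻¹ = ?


To find σ⁻¹, swap domain and range:
σ(1) = 1 → σ⁻¹(1) = 1
σ(2) = 4 → σ⁻¹(4) = 2
σ(3) = 3 → σ⁻¹(3) = 3
σ(4) = 2 → σ⁻¹(2) = 4

σ⁻¹ = [1 4 3 2]


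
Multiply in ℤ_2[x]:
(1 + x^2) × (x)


Expand and collect like terms; reduce coefficients mod 2:
x^0: 1·0 = 0 ≡ 0 (mod 2)
x^1: 1·1 + 0·0 = 1 ≡ 1 (mod 2)
x^2: 0·1 + 1·0 = 0 ≡ 0 (mod 2)
x^3: 1·1 = 1 ≡ 1 (mod 2)
Result: x + x^3

f · g = x + x^3


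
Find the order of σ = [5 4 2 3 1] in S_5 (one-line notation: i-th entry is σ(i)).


Cycle decomposition: (1 5) (2 4 3)
Cycle lengths: 2, 3
Order = lcm(2, 3) = 6

ord(σ) = 6


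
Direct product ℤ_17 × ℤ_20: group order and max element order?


|ℤ_17 × ℤ_20| = 17 × 20 = 340
Max element order = lcm(17,20) = 340
Cyclic? Yes (gcd=1)

|ℤ_17×ℤ_20| = 340, max element order = 340


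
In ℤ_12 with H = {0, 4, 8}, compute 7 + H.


7 + H = {7 + h (mod 12) : h ∈ H}
7+0=7, 7+4=11, 7+8=3
7 + H = {3, 7, 11} = 3 + H

7 + H = {3, 7, 11}


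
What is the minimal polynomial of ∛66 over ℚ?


∛66 satisfies x³ - 66 = 0, irreducible over ℚ (no rational root; 66 is not a perfect cube)

Minimal polynomial: x³ - 66


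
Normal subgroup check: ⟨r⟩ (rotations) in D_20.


H = ⟨r⟩ (rotations) in D_20
The rotation subgroup ⟨r⟩ has index 2 in D_20, so it is normal

Yes, normal subgroup


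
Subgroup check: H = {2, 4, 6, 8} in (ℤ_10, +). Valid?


Subgroup test for H = {2, 4, 6, 8} in (ℤ_10, +):
(1) 0 ∈ H? No
(2) Closure: for all a,b ∈ H, (a+b) mod 10 ∈ H? No  [counterexample: 2 + 8 = 0 ∉ H]
(3) Inverses: for all a ∈ H, -a mod 10 ∈ H? Yes

No, H is not a subgroup of ℤ_10


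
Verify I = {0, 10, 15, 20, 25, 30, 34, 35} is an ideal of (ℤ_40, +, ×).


Check ideal conditions for I = {0, 10, 15, 20, 25, 30, 34, 35} in ℤ_40:
(1) I is an additive subgroup? No
(2) For r ∈ ℤ_40 and a ∈ I: r·a ∈ I? No  [counterexample: r=2, a=34, r·a mod 40 = 28 ∉ I]

No, I is not an ideal of ℤ_40


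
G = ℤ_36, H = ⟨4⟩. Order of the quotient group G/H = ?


|⟨4⟩| = n / gcd(4, 36) = 36 / 4 = 9
H is normal (ℤ_36 is abelian).
|G/H| = |G| / |H| = 36 / 9 = 4

|G/H| = 4


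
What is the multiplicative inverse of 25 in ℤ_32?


Use the extended Euclidean algorithm to write 1 = 25·s + 32·t; then s mod 32 is the inverse.
Euclidean algorithm:
  25 = 0·32 + 25
  32 = 1·25 + 7
  25 = 3·7 + 4
  7 = 1·4 + 3
  4 = 1·3 + 1
  3 = 3·1 + 0
gcd(25,32) = 1
Back-substitution gives: 25·(9) + 32·(-7) = 1
So 25⁻¹ ≡ 9 ≡ 9 (mod 32)
Check: 25 × 9 = 225 ≡ 1 (mod 32) ✓

25⁻¹ ≡ 9 (mod 32)


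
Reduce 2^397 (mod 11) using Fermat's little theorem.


Fermat's little theorem: if p is prime and gcd(a,p)=1, then a^(p-1) ≡ 1 (mod p)
p = 11 is prime, gcd(2,11) = 1
Reduce exponent: 397 mod 10 = 7
So 2^397 ≡ 2^7 (mod 11)
2^7 mod 11 = 7

2^397 ≡ 7 (mod 11)


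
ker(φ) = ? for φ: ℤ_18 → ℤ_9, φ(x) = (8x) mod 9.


Kernel = preimage of identity
ker(φ) = {x ∈ ℤ_18 : 8x ≡ 0 (mod 9)}. Since 9 | 18, φ is well-defined. The kernel is the cyclic subgroup ⟨9⟩ of ℤ_18 (order 2), i.e. {0, 9}

ker(φ) = {0, 9}


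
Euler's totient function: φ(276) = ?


Factor n: 276 = 2^2 × 3 × 23
φ(n) = n · ∏(1 - 1/p) over distinct primes p | n
φ(276) = 276 · (1 - 1/2) · (1 - 1/3) · (1 - 1/23) = 88

φ(276) = 88


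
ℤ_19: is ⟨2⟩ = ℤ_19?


g generates ℤ_n iff gcd(g, n) = 1
gcd(2, 19) = 1
Since gcd = 1, 2 is a generator.

Yes, 2 generates ℤ_19


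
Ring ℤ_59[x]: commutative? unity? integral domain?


ℤ_59 is a field (n prime), so ℤ_59[x] is a commutative integral domain with unity
Commutative: Yes
Integral domain: Yes
Has unity: Yes

ℤ_59[x]: Commutative=Yes, Unity=Yes


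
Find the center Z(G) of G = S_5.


Z(G) = {g ∈ G | gx = xg for all x ∈ G}
S_n is non-abelian for n ≥ 3; Z(S_5) is trivial

Z(S_5) = {e}


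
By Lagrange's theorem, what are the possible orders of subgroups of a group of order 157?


Lagrange's theorem: |H| divides |G|
|G| = 157
Divisors of 157: 1, 157

Possible subgroup orders: {1, 157}


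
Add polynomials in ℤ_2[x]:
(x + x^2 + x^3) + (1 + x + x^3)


Add coefficients mod 2:
x^0: 0 + 1 = 1 (mod 2)
x^1: 1 + 1 = 0 (mod 2)
x^2: 1 + 0 = 1 (mod 2)
x^3: 1 + 1 = 0 (mod 2)
Result: 1 + x^2

f + g = 1 + x^2


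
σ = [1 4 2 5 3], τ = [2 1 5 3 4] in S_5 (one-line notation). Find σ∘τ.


σ∘τ: apply τ first, then σ
1 →τ 2 →σ 4
2 →τ 1 →σ 1
3 →τ 5 →σ 3
4 →τ 3 →σ 2
5 →τ 4 →σ 5

σ∘τ = [4 1 3 2 5]


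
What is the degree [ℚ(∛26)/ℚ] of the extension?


∛26 has minimal polynomial x³ - 26 (irreducible over ℚ since 26 is not a perfect cube)

[ℚ(∛26)/ℚ] = 3


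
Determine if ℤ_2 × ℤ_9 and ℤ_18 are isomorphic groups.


Comparing ℤ_2 × ℤ_9 and ℤ_18:
gcd(2,9) = 1, so ℤ_2 × ℤ_9 ≅ ℤ_18 (CRT)

Yes, ℤ_2 × ℤ_9 ≅ ℤ_18


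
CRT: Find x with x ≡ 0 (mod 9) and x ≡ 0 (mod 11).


m₁ = 9, m₂ = 11, gcd = 1, so CRT applies. M = m₁·m₂ = 99
Let M₁ = M/m₁ = 11, M₂ = M/m₂ = 9
Find y₁ ≡ M₁⁻¹ (mod m₁): 11⁻¹ ≡ 5 (mod 9)
Find y₂ ≡ M₂⁻¹ (mod m₂): 9⁻¹ ≡ 5 (mod 11)
x = a₁·M₁·y₁ + a₂·M₂·y₂ = 0·11·5 + 0·9·5 = 0
Reduce mod 99: x ≡ 0
Check: 0 mod 9 = 0 ✓, 0 mod 11 = 0 ✓

x ≡ 0 (mod 99)


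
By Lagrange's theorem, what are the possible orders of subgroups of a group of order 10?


Lagrange's theorem: |H| divides |G|
|G| = 10
Divisors of 10: 1, 2, 5, 10

Possible subgroup orders: {1, 2, 5, 10}


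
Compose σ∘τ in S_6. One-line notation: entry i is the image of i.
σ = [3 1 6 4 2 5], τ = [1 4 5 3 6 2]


σ∘τ: apply τ first, then σ
1 →τ 1 →σ 3
2 →τ 4 →σ 4
3 →τ 5 →σ 2
4 →τ 3 →σ 6
5 →τ 6 →σ 5
6 →τ 2 →σ 1

σ∘τ = [3 4 2 6 5 1]


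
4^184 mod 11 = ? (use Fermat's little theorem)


Fermat's little theorem: if p is prime and gcd(a,p)=1, then a^(p-1) ≡ 1 (mod p)
p = 11 is prime, gcd(4,11) = 1
Reduce exponent: 184 mod 10 = 4
So 4^184 ≡ 4^4 (mod 11)
4^4 mod 11 = 3

4^184 ≡ 3 (mod 11)


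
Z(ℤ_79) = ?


Z(G) = {g ∈ G | gx = xg for all x ∈ G}
ℤ_79 is abelian, so Z(G) = G

Z(ℤ_79) = ℤ_79


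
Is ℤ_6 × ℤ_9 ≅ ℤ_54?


Comparing ℤ_6 × ℤ_9 and ℤ_54:
gcd(6,9) = 3 ≠ 1. Max element order in ℤ_6×ℤ_9 is lcm(6,9) = 18 < 54, so it has no element of order 54

No, ℤ_6 × ℤ_9 ≇ ℤ_54


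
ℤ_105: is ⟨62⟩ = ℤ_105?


g generates ℤ_n iff gcd(g, n) = 1
gcd(62, 105) = 1
Since gcd = 1, 62 is a generator.

Yes, 62 generates ℤ_105


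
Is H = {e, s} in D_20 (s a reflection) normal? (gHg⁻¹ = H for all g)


H = {e, s} in D_20 (s a reflection)
r·s·r⁻¹ = sr⁻² ≠ s for n ≥ 3, so {e, s} is not closed under conjugation

No, not a normal subgroup


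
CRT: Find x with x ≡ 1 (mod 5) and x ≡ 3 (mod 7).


m₁ = 5, m₂ = 7, gcd = 1, so CRT applies. M = m₁·m₂ = 35
Let M₁ = M/m₁ = 7, M₂ = M/m₂ = 5
Find y₁ ≡ M₁⁻¹ (mod m₁): 7⁻¹ ≡ 3 (mod 5)
Find y₂ ≡ M₂⁻¹ (mod m₂): 5⁻¹ ≡ 3 (mod 7)
x = a₁·M₁·y₁ + a₂·M₂·y₂ = 1·7·3 + 3·5·3 = 66
Reduce mod 35: x ≡ 31
Check: 31 mod 5 = 1 ✓, 31 mod 7 = 3 ✓

x ≡ 31 (mod 35)


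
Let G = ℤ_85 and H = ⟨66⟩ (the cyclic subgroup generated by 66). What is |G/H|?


|⟨66⟩| = n / gcd(66, 85) = 85 / 1 = 85
H is normal (ℤ_85 is abelian).
|G/H| = |G| / |H| = 85 / 85 = 1

|G/H| = 1


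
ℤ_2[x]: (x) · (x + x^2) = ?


Expand and collect like terms; reduce coefficients mod 2:
x^0: 0·0 = 0 ≡ 0 (mod 2)
x^1: 0·1 + 1·0 = 0 ≡ 0 (mod 2)
x^2: 0·1 + 1·1 = 1 ≡ 1 (mod 2)
x^3: 1·1 = 1 ≡ 1 (mod 2)
Result: x^2 + x^3

f · g = x^2 + x^3


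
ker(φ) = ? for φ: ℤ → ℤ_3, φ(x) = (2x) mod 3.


Kernel = preimage of identity
ker(φ) = {x ∈ ℤ : 2x ≡ 0 (mod 3)}. gcd(2,3) = 1, so 2x ≡ 0 (mod 3) ⟺ x ≡ 0 (mod 3/1 = 3). Hence ker(φ) = 3ℤ

ker(φ) = 3ℤ


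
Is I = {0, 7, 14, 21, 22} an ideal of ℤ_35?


Check ideal conditions for I = {0, 7, 14, 21, 22} in ℤ_35:
(1) I is an additive subgroup? No
(2) For r ∈ ℤ_35 and a ∈ I: r·a ∈ I? No  [counterexample: r=2, a=14, r·a mod 35 = 28 ∉ I]

No, I is not an ideal of ℤ_35


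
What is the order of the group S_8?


|S_n| = n! (number of permutations of n symbols)
|S_8| = 8! = 40320

|S_8| = 40320


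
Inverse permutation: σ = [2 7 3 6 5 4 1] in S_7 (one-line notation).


To find σ⁻¹, swap domain and range:
σ(1) = 2 → σ⁻¹(2) = 1
σ(2) = 7 → σ⁻¹(7) = 2
σ(3) = 3 → σ⁻¹(3) = 3
σ(4) = 6 → σ⁻¹(6) = 4
σ(5) = 5 → σ⁻¹(5) = 5
σ(6) = 4 → σ⁻¹(4) = 6
σ(7) = 1 → σ⁻¹(1) = 7

σ⁻¹ = [7 1 3 6 5 4 2]


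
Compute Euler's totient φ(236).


Factor n: 236 = 2^2 × 59
φ(n) = n · ∏(1 - 1/p) over distinct primes p | n
φ(236) = 236 · (1 - 1/2) · (1 - 1/59) = 116

φ(236) = 116


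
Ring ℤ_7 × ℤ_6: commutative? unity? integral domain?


Direct product ring; commutative with unity (1,1); but (1,0)·(0,1) = (0,0) gives zero divisors, so not an integral domain
Commutative: Yes
Integral domain: No
Has unity: Yes

ℤ_7 × ℤ_6: Commutative=Yes, Unity=Yes


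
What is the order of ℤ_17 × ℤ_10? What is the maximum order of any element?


|ℤ_17 × ℤ_10| = 17 × 10 = 170
Max element order = lcm(17,10) = 170
Cyclic? Yes (gcd=1)

|ℤ_17×ℤ_10| = 170, max element order = 170


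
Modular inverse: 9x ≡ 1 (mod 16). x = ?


Use the extended Euclidean algorithm to write 1 = 9·s + 16·t; then s mod 16 is the inverse.
Euclidean algorithm:
  9 = 0·16 + 9
  16 = 1·9 + 7
  9 = 1·7 + 2
  7 = 3·2 + 1
  2 = 2·1 + 0
gcd(9,16) = 1
Back-substitution gives: 9·(-7) + 16·(4) = 1
So 9⁻¹ ≡ -7 ≡ 9 (mod 16)
Check: 9 × 9 = 81 ≡ 1 (mod 16) ✓

9⁻¹ ≡ 9 (mod 16)


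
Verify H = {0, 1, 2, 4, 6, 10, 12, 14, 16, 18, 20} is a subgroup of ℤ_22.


Subgroup test for H = {0, 1, 2, 4, 6, 10, 12, 14, 16, 18, 20} in (ℤ_22, +):
(1) 0 ∈ H? Yes
(2) Closure: for all a,b ∈ H, (a+b) mod 22 ∈ H? No  [counterexample: 1 + 2 = 3 ∉ H]
(3) Inverses: for all a ∈ H, -a mod 22 ∈ H? No

No, H is not a subgroup of ℤ_22


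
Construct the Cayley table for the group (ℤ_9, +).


Elements: {0, 1, 2, 3, 4, 5, 6, 7, 8}
Operation: addition mod 9
Entry (a, b) = (a + b) mod 9

Cayley table:
  | 0 | 1 | 2 | 3 | 4 | 5 | 6 | 7 | 8
0 | 0 | 1 | 2 | 3 | 4 | 5 | 6 | 7 | 8
1 | 1 | 2 | 3 | 4 | 5 | 6 | 7 | 8 | 0
2 | 2 | 3 | 4 | 5 | 6 | 7 | 8 | 0 | 1
3 | 3 | 4 | 5 | 6 | 7 | 8 | 0 | 1 | 2
4 | 4 | 5 | 6 | 7 | 8 | 0 | 1 | 2 | 3
5 | 5 | 6 | 7 | 8 | 0 | 1 | 2 | 3 | 4
6 | 6 | 7 | 8 | 0 | 1 | 2 | 3 | 4 | 5
7 | 7 | 8 | 0 | 1 | 2 | 3 | 4 | 5 | 6
8 | 8 | 0 | 1 | 2 | 3 | 4 | 5 | 6 | 7


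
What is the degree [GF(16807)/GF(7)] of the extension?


GF(16807) = GF(7^5), so the extension degree is 5

[GF(16807)/GF(7)] = 5


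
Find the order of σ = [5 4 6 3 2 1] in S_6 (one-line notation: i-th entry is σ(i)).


Cycle decomposition: (1 5 2 4 3 6)
Cycle lengths: 6
Order = lcm(6) = 6

ord(σ) = 6


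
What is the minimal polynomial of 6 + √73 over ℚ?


Let α = 6 + √73. Then α - 6 = √73, so (α - 6)² = 73, giving α² - 12α - 37 = 0. Degree 2 and α ∉ ℚ, so this is the minimal polynomial.

Minimal polynomial: x² - 12x - 37


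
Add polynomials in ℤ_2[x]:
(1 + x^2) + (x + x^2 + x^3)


Add coefficients mod 2:
x^0: 1 + 0 = 1 (mod 2)
x^1: 0 + 1 = 1 (mod 2)
x^2: 1 + 1 = 0 (mod 2)
x^3: 0 + 1 = 1 (mod 2)
Result: 1 + x + x^3

f + g = 1 + x + x^3


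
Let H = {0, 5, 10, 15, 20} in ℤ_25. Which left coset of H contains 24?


24 + H = {24 + h (mod 25) : h ∈ H}
24+0=24, 24+5=4, 24+10=9, 24+15=14, 24+20=19
24 + H = {4, 9, 14, 19, 24} = 4 + H

24 + H = {4, 9, 14, 19, 24}


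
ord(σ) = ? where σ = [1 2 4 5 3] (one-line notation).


Cycle decomposition: (3 4 5)
Cycle lengths: 3
Order = lcm(3) = 3

ord(σ) = 3


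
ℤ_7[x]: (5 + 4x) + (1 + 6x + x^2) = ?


Add coefficients mod 7:
x^0: 5 + 1 = 6 (mod 7)
x^1: 4 + 6 = 3 (mod 7)
x^2: 0 + 1 = 1 (mod 7)
Result: 6 + 3x + x^2

f + g = 6 + 3x + x^2


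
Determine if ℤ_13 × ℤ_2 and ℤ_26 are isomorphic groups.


Comparing ℤ_13 × ℤ_2 and ℤ_26:
gcd(13,2) = 1, so ℤ_13 × ℤ_2 ≅ ℤ_26 (CRT)

Yes, ℤ_13 × ℤ_2 ≅ ℤ_26


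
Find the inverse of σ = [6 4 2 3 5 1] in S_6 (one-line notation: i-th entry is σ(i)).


To find σ⁻¹, swap domain and range:
σ(1) = 6 → σ⁻¹(6) = 1
σ(2) = 4 → σ⁻¹(4) = 2
σ(3) = 2 → σ⁻¹(2) = 3
σ(4) = 3 → σ⁻¹(3) = 4
σ(5) = 5 → σ⁻¹(5) = 5
σ(6) = 1 → σ⁻¹(1) = 6

σ⁻¹ = [6 3 4 2 5 1]


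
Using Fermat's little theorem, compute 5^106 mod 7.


Fermat's little theorem: if p is prime and gcd(a,p)=1, then a^(p-1) ≡ 1 (mod p)
p = 7 is prime, gcd(5,7) = 1
Reduce exponent: 106 mod 6 = 4
So 5^106 ≡ 5^4 (mod 7)
5^4 mod 7 = 2

5^106 ≡ 2 (mod 7)


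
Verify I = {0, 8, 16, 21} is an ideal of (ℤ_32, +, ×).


Check ideal conditions for I = {0, 8, 16, 21} in ℤ_32:
(1) I is an additive subgroup? No
(2) For r ∈ ℤ_32 and a ∈ I: r·a ∈ I? No  [counterexample: r=2, a=21, r·a mod 32 = 10 ∉ I]

No, I is not an ideal of ℤ_32


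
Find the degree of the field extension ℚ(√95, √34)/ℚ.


[ℚ(√95,√34):ℚ] = [ℚ(√95,√34):ℚ(√95)]·[ℚ(√95):ℚ] = 2·2 = 4

[ℚ(√95, √34)/ℚ] = 4


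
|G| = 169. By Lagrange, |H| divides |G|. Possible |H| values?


Lagrange's theorem: |H| divides |G|
|G| = 169
Divisors of 169: 1, 13, 169

Possible subgroup orders: {1, 13, 169}


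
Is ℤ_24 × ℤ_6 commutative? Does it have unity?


Direct product ring; commutative with unity (1,1); but (1,0)·(0,1) = (0,0) gives zero divisors, so not an integral domain
Commutative: Yes
Integral domain: No
Has unity: Yes

ℤ_24 × ℤ_6: Commutative=Yes, Unity=Yes


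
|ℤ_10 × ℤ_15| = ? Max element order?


|ℤ_10 × ℤ_15| = 10 × 15 = 150
Max element order = lcm(10,15) = 30
Cyclic? No (gcd=5)

|ℤ_10×ℤ_15| = 150, max element order = 30


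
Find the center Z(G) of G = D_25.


Z(G) = {g ∈ G | gx = xg for all x ∈ G}
For odd n, Z(D_n) = {e}: no nontrivial rotation commutes with all reflections

Z(D_25) = {e}


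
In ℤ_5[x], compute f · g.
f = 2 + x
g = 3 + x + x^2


Expand and collect like terms; reduce coefficients mod 5:
x^0: 2·3 = 6 ≡ 1 (mod 5)
x^1: 2·1 + 1·3 = 5 ≡ 0 (mod 5)
x^2: 2·1 + 1·1 = 3 ≡ 3 (mod 5)
x^3: 1·1 = 1 ≡ 1 (mod 5)
Result: 1 + 3x^2 + x^3

f · g = 1 + 3x^2 + x^3


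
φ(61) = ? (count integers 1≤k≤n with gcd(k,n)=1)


Factor n: 61 = 61
φ(n) = n · ∏(1 - 1/p) over distinct primes p | n
φ(61) = 61 · (1 - 1/61) = 60

φ(61) = 60


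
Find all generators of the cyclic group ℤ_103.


g generates ℤ_n iff gcd(g,n) = 1
Prime factors of 103: 103
Generators are g ∈ {1,...,102} not divisible by any of these primes.
Generators: {1, 2, 3, 4, 5, 6, 7, 8, 9, 10, 11, 12, 13, 14, 15, 16, 17, 18, 19, 20, 21, 22, 23, 24, 25, 26, 27, 28, 29, 30, 31, 32, 33, 34, 35, 36, 37, 38, 39, 40, 41, 42, 43, 44, 45, 46, 47, 48, 49, 50, 51, 52, 53, 54, 55, 56, 57, 58, 59, 60, 61, 62, 63, 64, 65, 66, 67, 68, 69, 70, 71, 72, 73, 74, 75, 76, 77, 78, 79, 80, 81, 82, 83, 84, 85, 86, 87, 88, 89, 90, 91, 92, 93, 94, 95, 96, 97, 98, 99, 100, 101, 102}
Number of generators = φ(103) = 102

Generators of ℤ_103 = {1, 2, 3, 4, 5, 6, 7, 8, 9, 10, 11, 12, 13, 14, 15, 16, 17, 18, 19, 20, 21, 22, 23, 24, 25, 26, 27, 28, 29, 30, 31, 32, 33, 34, 35, 36, 37, 38, 39, 40, 41, 42, 43, 44, 45, 46, 47, 48, 49, 50, 51, 52, 53, 54, 55, 56, 57, 58, 59, 60, 61, 62, 63, 64, 65, 66, 67, 68, 69, 70, 71, 72, 73, 74, 75, 76, 77, 78, 79, 80, 81, 82, 83, 84, 85, 86, 87, 88, 89, 90, 91, 92, 93, 94, 95, 96, 97, 98, 99, 100, 101, 102}


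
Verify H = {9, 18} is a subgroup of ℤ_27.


Subgroup test for H = {9, 18} in (ℤ_27, +):
(1) 0 ∈ H? No
(2) Closure: for all a,b ∈ H, (a+b) mod 27 ∈ H? No  [counterexample: 9 + 18 = 0 ∉ H]
(3) Inverses: for all a ∈ H, -a mod 27 ∈ H? Yes

No, H is not a subgroup of ℤ_27


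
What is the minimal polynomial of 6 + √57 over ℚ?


Let α = 6 + √57. Then α - 6 = √57, so (α - 6)² = 57, giving α² - 12α - 21 = 0. Degree 2 and α ∉ ℚ, so this is the minimal polynomial.

Minimal polynomial: x² - 12x - 21


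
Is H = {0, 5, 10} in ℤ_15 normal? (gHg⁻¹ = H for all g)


H = {0, 5, 10} in ℤ_15
ℤ_15 is abelian; every subgroup of an abelian group is normal

Yes, normal subgroup


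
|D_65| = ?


|D_n| = 2n (n rotations and n reflections)
|D_65| = 2×65 = 130

|D_65| = 130


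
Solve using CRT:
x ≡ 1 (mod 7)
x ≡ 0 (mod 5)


m₁ = 7, m₂ = 5, gcd = 1, so CRT applies. M = m₁·m₂ = 35
Let M₁ = M/m₁ = 5, M₂ = M/m₂ = 7
Find y₁ ≡ M₁⁻¹ (mod m₁): 5⁻¹ ≡ 3 (mod 7)
Find y₂ ≡ M₂⁻¹ (mod m₂): 7⁻¹ ≡ 3 (mod 5)
x = a₁·M₁·y₁ + a₂·M₂·y₂ = 1·5·3 + 0·7·3 = 15
Reduce mod 35: x ≡ 15
Check: 15 mod 7 = 1 ✓, 15 mod 5 = 0 ✓

x ≡ 15 (mod 35)


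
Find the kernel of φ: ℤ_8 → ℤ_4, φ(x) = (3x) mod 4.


Kernel = preimage of identity
ker(φ) = {x ∈ ℤ_8 : 3x ≡ 0 (mod 4)}. Since 4 | 8, φ is well-defined. The kernel is the cyclic subgroup ⟨4⟩ of ℤ_8 (order 2), i.e. {0, 4}

ker(φ) = {0, 4}


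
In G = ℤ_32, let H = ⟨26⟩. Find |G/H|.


|⟨26⟩| = n / gcd(26, 32) = 32 / 2 = 16
H is normal (ℤ_32 is abelian).
|G/H| = |G| / |H| = 32 / 16 = 2

|G/H| = 2
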